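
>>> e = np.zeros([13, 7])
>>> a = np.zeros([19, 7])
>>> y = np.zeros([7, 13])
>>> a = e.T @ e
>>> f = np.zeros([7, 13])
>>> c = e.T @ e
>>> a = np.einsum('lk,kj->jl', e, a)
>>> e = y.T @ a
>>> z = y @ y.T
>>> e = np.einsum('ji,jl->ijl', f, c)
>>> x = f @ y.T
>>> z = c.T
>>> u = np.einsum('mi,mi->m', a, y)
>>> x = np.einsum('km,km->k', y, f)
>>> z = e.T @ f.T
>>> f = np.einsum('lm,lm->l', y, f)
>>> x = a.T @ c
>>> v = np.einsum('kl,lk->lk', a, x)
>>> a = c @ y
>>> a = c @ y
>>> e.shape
(13, 7, 7)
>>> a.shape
(7, 13)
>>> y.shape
(7, 13)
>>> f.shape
(7,)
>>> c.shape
(7, 7)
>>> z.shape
(7, 7, 7)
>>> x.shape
(13, 7)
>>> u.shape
(7,)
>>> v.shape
(13, 7)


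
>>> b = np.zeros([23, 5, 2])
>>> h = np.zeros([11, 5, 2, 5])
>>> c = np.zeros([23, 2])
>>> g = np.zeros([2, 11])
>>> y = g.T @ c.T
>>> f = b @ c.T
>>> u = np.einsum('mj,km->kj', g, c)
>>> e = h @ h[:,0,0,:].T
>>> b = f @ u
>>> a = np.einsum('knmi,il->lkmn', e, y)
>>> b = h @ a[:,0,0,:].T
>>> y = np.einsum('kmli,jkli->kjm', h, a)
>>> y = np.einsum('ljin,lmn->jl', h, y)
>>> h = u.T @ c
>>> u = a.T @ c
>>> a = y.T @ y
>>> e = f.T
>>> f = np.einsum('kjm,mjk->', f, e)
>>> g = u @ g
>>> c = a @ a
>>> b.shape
(11, 5, 2, 23)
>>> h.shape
(11, 2)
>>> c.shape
(11, 11)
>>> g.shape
(5, 2, 11, 11)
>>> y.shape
(5, 11)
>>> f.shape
()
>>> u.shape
(5, 2, 11, 2)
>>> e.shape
(23, 5, 23)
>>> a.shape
(11, 11)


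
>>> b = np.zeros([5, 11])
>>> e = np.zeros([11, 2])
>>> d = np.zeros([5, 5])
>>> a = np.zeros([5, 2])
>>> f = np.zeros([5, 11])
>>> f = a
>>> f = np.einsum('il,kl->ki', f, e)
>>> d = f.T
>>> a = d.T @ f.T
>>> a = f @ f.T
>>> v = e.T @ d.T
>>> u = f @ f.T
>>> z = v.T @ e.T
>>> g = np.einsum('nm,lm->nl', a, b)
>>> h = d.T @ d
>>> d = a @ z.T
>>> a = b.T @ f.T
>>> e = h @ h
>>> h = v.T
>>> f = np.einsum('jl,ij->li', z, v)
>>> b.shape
(5, 11)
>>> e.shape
(11, 11)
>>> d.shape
(11, 5)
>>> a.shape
(11, 11)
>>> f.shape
(11, 2)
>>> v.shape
(2, 5)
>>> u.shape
(11, 11)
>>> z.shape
(5, 11)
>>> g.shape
(11, 5)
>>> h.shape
(5, 2)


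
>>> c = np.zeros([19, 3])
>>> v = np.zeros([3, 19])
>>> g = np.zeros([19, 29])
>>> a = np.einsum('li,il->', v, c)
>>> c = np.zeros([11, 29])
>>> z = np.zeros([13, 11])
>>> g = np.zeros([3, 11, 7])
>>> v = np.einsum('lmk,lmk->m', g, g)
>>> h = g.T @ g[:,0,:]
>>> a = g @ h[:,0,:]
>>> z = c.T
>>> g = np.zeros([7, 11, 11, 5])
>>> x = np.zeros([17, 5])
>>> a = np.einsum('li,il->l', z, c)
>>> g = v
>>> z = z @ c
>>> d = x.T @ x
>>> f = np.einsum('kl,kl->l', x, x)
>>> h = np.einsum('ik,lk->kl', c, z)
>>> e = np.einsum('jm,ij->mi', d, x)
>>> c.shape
(11, 29)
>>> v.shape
(11,)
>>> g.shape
(11,)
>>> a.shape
(29,)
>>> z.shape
(29, 29)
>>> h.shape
(29, 29)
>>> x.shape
(17, 5)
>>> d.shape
(5, 5)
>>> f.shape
(5,)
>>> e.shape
(5, 17)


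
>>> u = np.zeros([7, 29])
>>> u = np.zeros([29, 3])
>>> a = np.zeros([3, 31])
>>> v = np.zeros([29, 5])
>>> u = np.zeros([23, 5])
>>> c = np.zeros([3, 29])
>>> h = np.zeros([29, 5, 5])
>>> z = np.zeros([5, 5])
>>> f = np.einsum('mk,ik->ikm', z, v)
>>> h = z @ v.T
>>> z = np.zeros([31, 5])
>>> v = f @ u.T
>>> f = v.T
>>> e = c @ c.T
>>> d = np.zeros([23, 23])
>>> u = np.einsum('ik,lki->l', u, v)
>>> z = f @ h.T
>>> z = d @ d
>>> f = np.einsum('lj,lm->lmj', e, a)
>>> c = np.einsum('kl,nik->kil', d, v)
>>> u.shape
(29,)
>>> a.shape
(3, 31)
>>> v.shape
(29, 5, 23)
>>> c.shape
(23, 5, 23)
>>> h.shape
(5, 29)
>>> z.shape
(23, 23)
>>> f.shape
(3, 31, 3)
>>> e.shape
(3, 3)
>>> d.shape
(23, 23)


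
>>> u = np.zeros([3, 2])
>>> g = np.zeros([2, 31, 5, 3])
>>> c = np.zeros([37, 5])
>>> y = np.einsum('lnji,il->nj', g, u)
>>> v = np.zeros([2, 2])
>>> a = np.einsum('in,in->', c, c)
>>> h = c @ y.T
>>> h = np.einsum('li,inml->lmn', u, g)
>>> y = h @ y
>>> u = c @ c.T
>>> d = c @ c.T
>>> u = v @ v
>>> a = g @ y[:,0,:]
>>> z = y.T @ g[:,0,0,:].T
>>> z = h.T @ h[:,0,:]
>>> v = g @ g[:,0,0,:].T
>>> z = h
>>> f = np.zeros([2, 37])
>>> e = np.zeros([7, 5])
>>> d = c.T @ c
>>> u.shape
(2, 2)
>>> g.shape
(2, 31, 5, 3)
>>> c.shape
(37, 5)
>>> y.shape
(3, 5, 5)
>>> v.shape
(2, 31, 5, 2)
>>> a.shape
(2, 31, 5, 5)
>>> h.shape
(3, 5, 31)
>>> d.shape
(5, 5)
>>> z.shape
(3, 5, 31)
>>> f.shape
(2, 37)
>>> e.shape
(7, 5)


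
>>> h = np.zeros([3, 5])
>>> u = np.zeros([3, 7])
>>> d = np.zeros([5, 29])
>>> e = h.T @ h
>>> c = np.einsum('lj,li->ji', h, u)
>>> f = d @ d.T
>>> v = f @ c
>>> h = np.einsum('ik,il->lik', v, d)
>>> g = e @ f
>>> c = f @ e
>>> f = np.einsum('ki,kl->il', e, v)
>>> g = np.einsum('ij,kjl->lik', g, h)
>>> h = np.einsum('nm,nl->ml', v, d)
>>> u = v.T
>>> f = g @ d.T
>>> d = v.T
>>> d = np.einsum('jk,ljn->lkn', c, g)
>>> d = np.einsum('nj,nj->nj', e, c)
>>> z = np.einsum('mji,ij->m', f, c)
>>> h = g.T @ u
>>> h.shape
(29, 5, 5)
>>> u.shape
(7, 5)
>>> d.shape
(5, 5)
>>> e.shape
(5, 5)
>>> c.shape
(5, 5)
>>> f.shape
(7, 5, 5)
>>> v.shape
(5, 7)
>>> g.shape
(7, 5, 29)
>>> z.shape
(7,)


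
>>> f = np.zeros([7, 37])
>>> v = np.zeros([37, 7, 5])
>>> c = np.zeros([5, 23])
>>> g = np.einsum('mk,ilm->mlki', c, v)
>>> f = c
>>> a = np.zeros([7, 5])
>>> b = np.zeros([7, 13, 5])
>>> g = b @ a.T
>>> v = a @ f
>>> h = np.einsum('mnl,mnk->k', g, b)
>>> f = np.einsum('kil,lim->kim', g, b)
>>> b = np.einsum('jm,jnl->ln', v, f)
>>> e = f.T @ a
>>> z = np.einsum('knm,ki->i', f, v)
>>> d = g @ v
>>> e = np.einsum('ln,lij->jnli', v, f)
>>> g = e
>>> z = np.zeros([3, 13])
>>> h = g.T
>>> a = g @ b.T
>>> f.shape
(7, 13, 5)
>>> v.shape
(7, 23)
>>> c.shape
(5, 23)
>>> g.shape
(5, 23, 7, 13)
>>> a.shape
(5, 23, 7, 5)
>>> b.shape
(5, 13)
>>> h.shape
(13, 7, 23, 5)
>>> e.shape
(5, 23, 7, 13)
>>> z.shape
(3, 13)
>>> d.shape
(7, 13, 23)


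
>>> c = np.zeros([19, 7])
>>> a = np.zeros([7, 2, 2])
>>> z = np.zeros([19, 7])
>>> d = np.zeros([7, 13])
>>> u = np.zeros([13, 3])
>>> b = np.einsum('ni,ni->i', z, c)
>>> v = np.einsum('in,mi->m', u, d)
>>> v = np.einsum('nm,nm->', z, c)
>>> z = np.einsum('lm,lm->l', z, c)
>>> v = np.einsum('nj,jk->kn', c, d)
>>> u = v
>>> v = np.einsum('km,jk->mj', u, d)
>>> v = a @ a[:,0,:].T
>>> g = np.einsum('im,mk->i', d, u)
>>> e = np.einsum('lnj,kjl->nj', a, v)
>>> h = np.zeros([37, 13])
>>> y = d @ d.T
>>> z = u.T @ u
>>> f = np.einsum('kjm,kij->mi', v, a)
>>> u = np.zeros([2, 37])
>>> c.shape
(19, 7)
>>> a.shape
(7, 2, 2)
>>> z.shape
(19, 19)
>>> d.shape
(7, 13)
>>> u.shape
(2, 37)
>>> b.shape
(7,)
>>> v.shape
(7, 2, 7)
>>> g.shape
(7,)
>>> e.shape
(2, 2)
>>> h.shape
(37, 13)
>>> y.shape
(7, 7)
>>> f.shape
(7, 2)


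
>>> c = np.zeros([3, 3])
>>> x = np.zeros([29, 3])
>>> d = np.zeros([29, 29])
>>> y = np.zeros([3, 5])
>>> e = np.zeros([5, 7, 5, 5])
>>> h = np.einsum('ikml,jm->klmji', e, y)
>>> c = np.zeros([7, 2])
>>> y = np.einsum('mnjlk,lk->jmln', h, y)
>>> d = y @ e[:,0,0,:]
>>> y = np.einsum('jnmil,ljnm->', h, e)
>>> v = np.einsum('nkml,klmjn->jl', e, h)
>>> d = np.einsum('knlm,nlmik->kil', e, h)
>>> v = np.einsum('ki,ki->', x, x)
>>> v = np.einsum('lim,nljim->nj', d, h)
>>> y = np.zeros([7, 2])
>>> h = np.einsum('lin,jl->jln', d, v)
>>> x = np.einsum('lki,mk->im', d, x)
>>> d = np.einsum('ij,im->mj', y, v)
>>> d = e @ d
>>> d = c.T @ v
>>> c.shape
(7, 2)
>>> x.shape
(5, 29)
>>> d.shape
(2, 5)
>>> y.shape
(7, 2)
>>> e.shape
(5, 7, 5, 5)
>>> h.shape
(7, 5, 5)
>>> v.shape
(7, 5)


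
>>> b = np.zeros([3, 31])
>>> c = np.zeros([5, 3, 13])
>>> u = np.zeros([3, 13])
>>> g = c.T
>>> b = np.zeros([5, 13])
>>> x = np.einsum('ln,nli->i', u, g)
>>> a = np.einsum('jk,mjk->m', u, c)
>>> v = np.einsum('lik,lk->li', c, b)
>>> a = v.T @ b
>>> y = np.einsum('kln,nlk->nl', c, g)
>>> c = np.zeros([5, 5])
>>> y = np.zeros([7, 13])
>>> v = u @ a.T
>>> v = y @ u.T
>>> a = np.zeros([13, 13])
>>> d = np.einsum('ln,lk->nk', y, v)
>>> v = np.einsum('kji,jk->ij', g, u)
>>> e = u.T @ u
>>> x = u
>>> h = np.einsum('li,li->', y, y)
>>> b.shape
(5, 13)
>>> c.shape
(5, 5)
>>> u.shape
(3, 13)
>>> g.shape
(13, 3, 5)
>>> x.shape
(3, 13)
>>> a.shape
(13, 13)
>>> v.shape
(5, 3)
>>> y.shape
(7, 13)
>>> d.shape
(13, 3)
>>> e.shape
(13, 13)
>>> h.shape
()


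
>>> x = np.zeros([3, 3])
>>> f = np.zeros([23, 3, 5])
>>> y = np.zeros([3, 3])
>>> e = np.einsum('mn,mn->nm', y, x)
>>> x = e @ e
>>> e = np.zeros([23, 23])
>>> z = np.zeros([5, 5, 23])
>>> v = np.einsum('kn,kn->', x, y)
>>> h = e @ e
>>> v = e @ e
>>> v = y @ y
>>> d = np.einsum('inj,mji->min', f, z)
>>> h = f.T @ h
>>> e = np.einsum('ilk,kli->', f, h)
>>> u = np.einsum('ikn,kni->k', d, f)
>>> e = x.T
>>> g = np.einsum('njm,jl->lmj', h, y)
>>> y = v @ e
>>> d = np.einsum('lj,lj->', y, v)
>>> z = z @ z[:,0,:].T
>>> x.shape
(3, 3)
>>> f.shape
(23, 3, 5)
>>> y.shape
(3, 3)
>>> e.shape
(3, 3)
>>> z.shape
(5, 5, 5)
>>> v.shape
(3, 3)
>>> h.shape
(5, 3, 23)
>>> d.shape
()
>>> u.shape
(23,)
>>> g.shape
(3, 23, 3)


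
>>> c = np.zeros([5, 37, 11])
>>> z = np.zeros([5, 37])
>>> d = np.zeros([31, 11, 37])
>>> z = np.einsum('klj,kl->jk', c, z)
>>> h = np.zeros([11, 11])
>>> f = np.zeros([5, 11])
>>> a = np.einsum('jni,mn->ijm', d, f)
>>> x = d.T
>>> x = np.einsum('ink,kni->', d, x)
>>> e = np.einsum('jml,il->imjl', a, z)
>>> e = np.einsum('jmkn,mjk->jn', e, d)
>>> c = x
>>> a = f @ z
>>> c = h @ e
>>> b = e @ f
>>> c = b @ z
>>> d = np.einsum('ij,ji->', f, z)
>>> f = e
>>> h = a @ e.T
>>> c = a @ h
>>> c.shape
(5, 11)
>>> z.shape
(11, 5)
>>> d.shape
()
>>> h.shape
(5, 11)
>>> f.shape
(11, 5)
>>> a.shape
(5, 5)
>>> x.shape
()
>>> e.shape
(11, 5)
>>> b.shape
(11, 11)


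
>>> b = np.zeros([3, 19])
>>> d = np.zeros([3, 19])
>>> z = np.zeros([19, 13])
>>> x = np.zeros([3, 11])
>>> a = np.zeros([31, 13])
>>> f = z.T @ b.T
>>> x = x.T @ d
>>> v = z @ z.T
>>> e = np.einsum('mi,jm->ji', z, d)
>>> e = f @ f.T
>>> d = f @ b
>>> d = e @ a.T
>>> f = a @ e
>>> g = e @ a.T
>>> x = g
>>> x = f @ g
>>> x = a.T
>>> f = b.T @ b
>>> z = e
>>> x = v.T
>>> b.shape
(3, 19)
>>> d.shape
(13, 31)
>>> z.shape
(13, 13)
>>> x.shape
(19, 19)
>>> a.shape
(31, 13)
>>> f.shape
(19, 19)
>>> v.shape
(19, 19)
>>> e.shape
(13, 13)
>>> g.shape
(13, 31)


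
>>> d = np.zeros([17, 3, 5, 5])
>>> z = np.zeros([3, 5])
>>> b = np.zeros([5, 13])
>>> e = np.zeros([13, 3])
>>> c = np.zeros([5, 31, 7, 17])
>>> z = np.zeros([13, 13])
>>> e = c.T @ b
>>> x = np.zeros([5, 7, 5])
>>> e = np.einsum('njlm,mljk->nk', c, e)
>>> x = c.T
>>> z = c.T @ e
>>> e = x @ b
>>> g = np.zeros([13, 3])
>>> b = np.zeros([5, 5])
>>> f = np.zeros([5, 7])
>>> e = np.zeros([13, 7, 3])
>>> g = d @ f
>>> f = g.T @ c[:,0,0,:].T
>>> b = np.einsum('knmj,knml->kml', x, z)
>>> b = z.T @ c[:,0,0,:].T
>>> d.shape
(17, 3, 5, 5)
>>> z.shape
(17, 7, 31, 13)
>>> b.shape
(13, 31, 7, 5)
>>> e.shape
(13, 7, 3)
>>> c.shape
(5, 31, 7, 17)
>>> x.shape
(17, 7, 31, 5)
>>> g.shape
(17, 3, 5, 7)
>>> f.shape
(7, 5, 3, 5)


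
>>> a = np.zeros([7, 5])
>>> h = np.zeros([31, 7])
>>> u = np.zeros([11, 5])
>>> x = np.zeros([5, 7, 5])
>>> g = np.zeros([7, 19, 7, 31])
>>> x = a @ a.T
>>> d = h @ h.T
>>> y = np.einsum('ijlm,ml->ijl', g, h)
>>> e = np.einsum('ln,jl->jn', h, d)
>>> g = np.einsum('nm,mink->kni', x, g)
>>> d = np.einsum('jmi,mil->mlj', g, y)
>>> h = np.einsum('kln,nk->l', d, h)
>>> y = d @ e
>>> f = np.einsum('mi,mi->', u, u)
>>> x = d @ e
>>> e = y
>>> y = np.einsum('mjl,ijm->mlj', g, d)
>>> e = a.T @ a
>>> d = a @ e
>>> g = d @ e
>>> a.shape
(7, 5)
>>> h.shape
(7,)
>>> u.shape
(11, 5)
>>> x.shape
(7, 7, 7)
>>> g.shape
(7, 5)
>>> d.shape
(7, 5)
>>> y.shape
(31, 19, 7)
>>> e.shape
(5, 5)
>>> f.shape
()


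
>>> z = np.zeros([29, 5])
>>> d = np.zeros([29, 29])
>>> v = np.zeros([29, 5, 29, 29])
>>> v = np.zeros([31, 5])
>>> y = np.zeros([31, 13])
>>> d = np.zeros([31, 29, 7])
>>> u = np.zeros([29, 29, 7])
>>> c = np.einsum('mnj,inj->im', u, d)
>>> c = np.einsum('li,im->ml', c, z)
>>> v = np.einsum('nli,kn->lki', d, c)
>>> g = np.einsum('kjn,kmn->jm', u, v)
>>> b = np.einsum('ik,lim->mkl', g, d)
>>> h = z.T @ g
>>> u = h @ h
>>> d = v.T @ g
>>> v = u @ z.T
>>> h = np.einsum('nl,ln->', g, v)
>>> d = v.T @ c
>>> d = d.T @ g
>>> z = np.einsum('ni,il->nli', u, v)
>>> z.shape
(5, 29, 5)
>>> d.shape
(31, 5)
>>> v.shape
(5, 29)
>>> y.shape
(31, 13)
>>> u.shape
(5, 5)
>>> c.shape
(5, 31)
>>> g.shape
(29, 5)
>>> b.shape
(7, 5, 31)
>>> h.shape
()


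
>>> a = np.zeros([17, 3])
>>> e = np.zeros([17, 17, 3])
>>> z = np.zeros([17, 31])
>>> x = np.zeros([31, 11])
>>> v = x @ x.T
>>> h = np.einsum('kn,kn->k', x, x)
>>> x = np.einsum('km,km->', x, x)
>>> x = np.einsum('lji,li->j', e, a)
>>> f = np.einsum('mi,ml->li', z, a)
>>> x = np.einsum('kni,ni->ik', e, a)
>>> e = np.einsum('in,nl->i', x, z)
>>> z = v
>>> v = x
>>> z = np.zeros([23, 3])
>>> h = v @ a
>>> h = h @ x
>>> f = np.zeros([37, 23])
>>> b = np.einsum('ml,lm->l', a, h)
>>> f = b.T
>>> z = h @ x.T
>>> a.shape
(17, 3)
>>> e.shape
(3,)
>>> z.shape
(3, 3)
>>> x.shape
(3, 17)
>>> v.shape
(3, 17)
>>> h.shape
(3, 17)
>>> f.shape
(3,)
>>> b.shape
(3,)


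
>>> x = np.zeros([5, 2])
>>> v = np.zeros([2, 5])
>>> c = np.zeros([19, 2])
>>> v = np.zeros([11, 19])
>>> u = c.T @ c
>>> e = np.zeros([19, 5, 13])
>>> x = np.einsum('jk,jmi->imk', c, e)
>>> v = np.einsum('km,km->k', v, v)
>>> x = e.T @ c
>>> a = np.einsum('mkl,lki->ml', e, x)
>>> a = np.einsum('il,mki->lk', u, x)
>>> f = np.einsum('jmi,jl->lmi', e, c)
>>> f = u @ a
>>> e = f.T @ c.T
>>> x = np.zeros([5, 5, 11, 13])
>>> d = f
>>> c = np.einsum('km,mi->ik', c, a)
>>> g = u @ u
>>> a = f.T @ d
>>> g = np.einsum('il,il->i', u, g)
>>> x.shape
(5, 5, 11, 13)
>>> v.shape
(11,)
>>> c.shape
(5, 19)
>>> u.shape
(2, 2)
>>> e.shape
(5, 19)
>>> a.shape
(5, 5)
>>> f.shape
(2, 5)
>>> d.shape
(2, 5)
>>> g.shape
(2,)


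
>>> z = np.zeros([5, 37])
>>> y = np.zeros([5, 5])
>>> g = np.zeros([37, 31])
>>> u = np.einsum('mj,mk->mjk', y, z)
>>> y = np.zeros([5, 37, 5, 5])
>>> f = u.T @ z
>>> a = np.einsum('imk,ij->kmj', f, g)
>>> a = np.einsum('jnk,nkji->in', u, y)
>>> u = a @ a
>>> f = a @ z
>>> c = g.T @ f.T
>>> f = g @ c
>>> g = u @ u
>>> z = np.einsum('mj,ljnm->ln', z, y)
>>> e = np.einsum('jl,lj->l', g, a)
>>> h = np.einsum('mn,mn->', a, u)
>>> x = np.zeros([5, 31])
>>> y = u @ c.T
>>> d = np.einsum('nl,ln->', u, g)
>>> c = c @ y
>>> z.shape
(5, 5)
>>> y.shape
(5, 31)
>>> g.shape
(5, 5)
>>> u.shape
(5, 5)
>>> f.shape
(37, 5)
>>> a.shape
(5, 5)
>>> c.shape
(31, 31)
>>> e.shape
(5,)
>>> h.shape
()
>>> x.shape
(5, 31)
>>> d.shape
()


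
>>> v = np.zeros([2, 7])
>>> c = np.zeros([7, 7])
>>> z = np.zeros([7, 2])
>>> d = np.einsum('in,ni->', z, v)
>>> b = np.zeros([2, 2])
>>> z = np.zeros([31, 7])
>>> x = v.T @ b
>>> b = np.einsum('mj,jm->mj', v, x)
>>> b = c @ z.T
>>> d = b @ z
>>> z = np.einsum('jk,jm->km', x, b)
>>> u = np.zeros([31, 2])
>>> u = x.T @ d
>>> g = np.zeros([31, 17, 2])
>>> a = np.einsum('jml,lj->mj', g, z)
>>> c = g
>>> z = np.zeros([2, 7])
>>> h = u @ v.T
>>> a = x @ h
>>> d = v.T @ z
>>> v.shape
(2, 7)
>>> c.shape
(31, 17, 2)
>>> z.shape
(2, 7)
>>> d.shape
(7, 7)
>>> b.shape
(7, 31)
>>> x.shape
(7, 2)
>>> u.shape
(2, 7)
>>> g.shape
(31, 17, 2)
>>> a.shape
(7, 2)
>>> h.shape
(2, 2)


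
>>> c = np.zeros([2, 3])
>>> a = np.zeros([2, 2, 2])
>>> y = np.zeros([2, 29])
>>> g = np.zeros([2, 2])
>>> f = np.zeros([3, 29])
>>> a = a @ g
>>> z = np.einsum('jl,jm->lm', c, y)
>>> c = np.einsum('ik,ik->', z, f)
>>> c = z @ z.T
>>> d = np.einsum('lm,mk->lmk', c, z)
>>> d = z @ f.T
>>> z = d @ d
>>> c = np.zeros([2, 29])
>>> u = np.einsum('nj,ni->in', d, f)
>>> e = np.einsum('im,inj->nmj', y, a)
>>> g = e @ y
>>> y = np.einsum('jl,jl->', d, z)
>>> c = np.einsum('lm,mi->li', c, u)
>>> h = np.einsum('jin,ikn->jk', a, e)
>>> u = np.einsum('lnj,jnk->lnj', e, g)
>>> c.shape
(2, 3)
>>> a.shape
(2, 2, 2)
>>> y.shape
()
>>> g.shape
(2, 29, 29)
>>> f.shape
(3, 29)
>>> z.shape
(3, 3)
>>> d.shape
(3, 3)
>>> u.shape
(2, 29, 2)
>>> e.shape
(2, 29, 2)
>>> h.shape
(2, 29)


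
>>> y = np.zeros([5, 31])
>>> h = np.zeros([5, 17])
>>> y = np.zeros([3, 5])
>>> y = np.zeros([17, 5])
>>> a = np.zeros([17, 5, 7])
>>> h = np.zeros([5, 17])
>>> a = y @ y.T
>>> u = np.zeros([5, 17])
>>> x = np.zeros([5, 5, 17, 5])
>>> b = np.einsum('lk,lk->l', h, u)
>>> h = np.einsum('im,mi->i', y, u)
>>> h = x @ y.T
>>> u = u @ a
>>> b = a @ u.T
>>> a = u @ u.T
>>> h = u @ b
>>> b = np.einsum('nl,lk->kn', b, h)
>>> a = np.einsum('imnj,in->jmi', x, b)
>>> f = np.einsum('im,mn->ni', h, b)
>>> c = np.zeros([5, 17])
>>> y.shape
(17, 5)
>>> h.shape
(5, 5)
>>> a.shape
(5, 5, 5)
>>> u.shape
(5, 17)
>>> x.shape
(5, 5, 17, 5)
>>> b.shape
(5, 17)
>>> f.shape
(17, 5)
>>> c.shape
(5, 17)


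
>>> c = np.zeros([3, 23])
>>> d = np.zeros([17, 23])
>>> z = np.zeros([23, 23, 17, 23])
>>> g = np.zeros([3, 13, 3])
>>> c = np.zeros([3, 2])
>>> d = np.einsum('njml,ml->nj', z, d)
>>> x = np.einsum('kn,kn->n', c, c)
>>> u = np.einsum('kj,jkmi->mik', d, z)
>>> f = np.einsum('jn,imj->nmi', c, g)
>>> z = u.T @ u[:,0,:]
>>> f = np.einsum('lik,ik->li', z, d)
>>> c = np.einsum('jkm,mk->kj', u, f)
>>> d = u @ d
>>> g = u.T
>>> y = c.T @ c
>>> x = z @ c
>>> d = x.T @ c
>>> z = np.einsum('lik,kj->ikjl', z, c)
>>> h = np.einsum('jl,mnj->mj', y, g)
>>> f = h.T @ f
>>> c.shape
(23, 17)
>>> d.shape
(17, 23, 17)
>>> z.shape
(23, 23, 17, 23)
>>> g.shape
(23, 23, 17)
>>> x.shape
(23, 23, 17)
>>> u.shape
(17, 23, 23)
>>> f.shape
(17, 23)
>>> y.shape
(17, 17)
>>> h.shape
(23, 17)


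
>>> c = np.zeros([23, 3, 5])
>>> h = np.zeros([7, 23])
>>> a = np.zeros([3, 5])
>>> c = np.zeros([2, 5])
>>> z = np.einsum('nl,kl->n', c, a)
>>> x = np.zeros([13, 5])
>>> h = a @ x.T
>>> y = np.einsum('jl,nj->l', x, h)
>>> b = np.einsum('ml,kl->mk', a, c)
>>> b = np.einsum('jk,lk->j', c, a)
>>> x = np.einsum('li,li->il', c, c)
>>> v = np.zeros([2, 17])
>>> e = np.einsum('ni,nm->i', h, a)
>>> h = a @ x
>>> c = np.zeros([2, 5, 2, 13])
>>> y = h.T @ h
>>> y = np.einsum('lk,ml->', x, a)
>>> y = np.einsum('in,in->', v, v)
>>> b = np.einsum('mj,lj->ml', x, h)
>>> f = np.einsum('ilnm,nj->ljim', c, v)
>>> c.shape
(2, 5, 2, 13)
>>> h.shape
(3, 2)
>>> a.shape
(3, 5)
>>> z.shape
(2,)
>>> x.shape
(5, 2)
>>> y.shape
()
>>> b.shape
(5, 3)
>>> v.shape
(2, 17)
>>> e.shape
(13,)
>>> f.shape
(5, 17, 2, 13)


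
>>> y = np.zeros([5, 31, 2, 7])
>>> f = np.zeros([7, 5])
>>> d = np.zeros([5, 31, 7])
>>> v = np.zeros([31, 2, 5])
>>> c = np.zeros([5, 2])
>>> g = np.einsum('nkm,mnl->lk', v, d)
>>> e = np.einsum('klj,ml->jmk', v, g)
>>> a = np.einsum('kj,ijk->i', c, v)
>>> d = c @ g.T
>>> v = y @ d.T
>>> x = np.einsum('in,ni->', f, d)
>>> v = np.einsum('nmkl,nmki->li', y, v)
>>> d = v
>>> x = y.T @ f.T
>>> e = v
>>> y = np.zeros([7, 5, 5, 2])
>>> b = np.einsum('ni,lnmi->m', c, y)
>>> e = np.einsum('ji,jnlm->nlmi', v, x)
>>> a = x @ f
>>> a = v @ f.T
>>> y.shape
(7, 5, 5, 2)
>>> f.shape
(7, 5)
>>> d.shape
(7, 5)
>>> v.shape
(7, 5)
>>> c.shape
(5, 2)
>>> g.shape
(7, 2)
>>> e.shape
(2, 31, 7, 5)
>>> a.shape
(7, 7)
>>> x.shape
(7, 2, 31, 7)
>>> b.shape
(5,)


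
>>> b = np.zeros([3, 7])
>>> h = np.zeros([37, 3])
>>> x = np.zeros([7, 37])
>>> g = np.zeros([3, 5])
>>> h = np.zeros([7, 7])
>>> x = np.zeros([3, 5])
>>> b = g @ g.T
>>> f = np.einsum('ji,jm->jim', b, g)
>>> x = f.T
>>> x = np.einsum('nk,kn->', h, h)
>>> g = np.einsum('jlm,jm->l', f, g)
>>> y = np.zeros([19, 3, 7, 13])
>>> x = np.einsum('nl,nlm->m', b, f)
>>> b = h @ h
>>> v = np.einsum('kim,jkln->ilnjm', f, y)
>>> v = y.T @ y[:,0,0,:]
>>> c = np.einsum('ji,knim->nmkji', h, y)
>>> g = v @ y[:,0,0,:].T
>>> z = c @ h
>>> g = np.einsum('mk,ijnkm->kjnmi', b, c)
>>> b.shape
(7, 7)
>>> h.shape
(7, 7)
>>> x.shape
(5,)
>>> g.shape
(7, 13, 19, 7, 3)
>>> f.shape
(3, 3, 5)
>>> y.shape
(19, 3, 7, 13)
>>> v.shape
(13, 7, 3, 13)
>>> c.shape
(3, 13, 19, 7, 7)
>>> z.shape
(3, 13, 19, 7, 7)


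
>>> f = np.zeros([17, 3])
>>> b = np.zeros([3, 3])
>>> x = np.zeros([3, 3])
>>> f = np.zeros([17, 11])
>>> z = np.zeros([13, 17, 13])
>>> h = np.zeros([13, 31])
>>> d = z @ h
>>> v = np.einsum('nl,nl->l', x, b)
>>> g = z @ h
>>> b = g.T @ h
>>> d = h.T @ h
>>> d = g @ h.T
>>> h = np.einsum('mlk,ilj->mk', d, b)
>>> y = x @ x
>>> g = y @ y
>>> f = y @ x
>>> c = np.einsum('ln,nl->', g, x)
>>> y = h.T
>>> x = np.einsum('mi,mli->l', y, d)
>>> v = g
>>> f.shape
(3, 3)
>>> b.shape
(31, 17, 31)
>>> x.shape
(17,)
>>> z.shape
(13, 17, 13)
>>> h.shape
(13, 13)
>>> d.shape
(13, 17, 13)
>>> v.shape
(3, 3)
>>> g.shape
(3, 3)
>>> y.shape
(13, 13)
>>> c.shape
()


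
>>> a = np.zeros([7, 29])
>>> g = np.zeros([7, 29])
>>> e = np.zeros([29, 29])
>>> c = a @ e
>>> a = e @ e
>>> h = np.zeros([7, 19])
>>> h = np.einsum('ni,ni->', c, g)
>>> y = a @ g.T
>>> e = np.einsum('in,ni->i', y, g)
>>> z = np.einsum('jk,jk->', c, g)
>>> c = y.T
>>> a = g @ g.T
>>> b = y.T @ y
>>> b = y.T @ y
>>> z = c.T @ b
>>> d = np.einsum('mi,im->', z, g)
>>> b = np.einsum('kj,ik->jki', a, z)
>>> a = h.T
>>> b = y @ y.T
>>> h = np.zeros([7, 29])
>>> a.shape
()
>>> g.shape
(7, 29)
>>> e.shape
(29,)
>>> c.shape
(7, 29)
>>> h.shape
(7, 29)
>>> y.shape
(29, 7)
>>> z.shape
(29, 7)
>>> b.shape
(29, 29)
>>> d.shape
()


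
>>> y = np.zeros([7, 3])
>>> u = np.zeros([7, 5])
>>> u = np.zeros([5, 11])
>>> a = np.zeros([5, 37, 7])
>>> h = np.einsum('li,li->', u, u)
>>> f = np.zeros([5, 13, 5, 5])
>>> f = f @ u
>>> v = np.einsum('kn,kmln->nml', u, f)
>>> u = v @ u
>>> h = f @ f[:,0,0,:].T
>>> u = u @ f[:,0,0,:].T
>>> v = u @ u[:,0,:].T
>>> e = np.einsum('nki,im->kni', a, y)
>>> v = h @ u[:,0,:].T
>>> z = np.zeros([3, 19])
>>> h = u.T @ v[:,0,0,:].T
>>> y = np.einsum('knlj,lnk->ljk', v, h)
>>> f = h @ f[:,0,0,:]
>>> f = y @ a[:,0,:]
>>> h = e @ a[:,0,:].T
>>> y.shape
(5, 11, 5)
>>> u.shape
(11, 13, 5)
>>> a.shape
(5, 37, 7)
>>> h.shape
(37, 5, 5)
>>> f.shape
(5, 11, 7)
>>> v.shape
(5, 13, 5, 11)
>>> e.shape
(37, 5, 7)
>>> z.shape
(3, 19)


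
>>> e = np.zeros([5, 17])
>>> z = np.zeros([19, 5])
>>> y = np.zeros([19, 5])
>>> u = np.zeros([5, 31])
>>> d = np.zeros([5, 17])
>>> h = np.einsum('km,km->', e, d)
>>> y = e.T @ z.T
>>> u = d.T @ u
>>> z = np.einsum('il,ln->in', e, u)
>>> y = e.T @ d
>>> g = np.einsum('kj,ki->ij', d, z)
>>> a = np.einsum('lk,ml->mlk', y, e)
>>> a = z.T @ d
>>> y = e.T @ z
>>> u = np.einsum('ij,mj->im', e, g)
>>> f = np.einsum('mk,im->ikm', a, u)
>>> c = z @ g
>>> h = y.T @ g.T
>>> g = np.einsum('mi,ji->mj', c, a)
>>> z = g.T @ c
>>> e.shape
(5, 17)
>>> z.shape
(31, 17)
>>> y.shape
(17, 31)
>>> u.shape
(5, 31)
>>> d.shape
(5, 17)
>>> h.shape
(31, 31)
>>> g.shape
(5, 31)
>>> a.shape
(31, 17)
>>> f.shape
(5, 17, 31)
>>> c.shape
(5, 17)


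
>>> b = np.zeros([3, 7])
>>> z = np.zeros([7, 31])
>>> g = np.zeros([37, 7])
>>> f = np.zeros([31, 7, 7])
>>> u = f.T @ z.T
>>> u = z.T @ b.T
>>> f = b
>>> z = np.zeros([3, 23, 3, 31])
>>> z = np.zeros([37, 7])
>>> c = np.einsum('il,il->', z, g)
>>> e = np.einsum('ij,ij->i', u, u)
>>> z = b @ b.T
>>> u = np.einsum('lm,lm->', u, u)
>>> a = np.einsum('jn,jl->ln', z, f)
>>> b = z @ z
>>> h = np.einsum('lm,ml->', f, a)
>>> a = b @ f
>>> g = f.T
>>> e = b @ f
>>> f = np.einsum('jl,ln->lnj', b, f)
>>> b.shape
(3, 3)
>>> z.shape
(3, 3)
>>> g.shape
(7, 3)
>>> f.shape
(3, 7, 3)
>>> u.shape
()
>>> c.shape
()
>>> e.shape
(3, 7)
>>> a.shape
(3, 7)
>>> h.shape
()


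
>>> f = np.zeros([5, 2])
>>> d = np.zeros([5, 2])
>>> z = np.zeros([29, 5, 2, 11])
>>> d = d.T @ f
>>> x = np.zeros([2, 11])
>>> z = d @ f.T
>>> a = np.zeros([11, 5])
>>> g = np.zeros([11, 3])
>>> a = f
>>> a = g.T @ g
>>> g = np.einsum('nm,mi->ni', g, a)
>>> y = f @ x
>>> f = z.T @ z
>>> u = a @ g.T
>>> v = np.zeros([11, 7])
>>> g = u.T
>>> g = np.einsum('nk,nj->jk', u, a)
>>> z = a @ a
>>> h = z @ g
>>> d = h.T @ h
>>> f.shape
(5, 5)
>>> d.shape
(11, 11)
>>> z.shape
(3, 3)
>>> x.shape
(2, 11)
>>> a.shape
(3, 3)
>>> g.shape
(3, 11)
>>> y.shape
(5, 11)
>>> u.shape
(3, 11)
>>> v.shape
(11, 7)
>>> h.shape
(3, 11)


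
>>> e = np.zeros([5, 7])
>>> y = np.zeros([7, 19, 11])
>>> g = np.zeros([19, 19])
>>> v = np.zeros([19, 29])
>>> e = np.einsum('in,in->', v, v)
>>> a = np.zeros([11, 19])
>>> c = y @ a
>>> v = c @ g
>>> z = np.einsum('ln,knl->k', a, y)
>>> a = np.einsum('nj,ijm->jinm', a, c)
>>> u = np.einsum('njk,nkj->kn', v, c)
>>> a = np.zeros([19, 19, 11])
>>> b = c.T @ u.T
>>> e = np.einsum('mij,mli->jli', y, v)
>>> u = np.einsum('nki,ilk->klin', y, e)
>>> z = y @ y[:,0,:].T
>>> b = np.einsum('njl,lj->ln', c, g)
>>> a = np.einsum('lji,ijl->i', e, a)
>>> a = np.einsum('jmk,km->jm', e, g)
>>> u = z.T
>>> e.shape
(11, 19, 19)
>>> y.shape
(7, 19, 11)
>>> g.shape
(19, 19)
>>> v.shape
(7, 19, 19)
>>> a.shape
(11, 19)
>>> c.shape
(7, 19, 19)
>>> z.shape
(7, 19, 7)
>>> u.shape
(7, 19, 7)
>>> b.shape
(19, 7)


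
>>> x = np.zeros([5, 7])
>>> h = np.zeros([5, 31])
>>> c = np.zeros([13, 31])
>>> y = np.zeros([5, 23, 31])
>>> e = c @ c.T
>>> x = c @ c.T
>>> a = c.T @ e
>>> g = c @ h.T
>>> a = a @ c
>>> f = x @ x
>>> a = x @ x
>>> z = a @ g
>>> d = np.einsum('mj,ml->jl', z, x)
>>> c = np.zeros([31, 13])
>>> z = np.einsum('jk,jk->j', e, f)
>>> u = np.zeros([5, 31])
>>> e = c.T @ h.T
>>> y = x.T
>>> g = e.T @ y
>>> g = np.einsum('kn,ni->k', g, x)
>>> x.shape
(13, 13)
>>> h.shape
(5, 31)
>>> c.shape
(31, 13)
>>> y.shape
(13, 13)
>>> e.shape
(13, 5)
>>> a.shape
(13, 13)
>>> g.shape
(5,)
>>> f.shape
(13, 13)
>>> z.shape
(13,)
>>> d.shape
(5, 13)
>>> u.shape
(5, 31)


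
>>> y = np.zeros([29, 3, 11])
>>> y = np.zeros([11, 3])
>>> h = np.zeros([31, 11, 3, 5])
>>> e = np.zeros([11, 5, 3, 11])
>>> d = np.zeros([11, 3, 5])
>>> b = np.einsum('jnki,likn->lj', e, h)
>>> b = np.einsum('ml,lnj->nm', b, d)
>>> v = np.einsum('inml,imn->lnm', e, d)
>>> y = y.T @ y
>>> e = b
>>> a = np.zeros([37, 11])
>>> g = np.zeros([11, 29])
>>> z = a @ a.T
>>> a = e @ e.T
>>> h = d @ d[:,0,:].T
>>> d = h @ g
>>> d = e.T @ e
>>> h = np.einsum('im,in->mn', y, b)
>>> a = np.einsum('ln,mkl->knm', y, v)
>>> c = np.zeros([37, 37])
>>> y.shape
(3, 3)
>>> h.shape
(3, 31)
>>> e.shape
(3, 31)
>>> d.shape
(31, 31)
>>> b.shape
(3, 31)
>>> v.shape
(11, 5, 3)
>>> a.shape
(5, 3, 11)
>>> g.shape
(11, 29)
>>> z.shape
(37, 37)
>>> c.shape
(37, 37)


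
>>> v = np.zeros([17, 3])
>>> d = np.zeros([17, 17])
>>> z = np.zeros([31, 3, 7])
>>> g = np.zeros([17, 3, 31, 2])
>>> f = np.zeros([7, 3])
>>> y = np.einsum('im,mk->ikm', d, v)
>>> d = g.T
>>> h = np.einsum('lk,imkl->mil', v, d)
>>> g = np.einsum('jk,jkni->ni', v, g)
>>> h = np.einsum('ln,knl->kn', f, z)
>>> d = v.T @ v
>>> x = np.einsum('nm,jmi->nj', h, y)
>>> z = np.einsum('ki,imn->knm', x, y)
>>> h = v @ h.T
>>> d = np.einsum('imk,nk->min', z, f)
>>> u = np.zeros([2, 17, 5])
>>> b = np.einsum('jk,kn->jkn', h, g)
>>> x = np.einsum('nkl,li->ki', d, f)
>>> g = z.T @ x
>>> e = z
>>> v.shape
(17, 3)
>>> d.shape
(17, 31, 7)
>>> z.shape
(31, 17, 3)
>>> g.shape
(3, 17, 3)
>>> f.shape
(7, 3)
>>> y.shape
(17, 3, 17)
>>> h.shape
(17, 31)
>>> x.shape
(31, 3)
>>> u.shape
(2, 17, 5)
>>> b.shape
(17, 31, 2)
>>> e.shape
(31, 17, 3)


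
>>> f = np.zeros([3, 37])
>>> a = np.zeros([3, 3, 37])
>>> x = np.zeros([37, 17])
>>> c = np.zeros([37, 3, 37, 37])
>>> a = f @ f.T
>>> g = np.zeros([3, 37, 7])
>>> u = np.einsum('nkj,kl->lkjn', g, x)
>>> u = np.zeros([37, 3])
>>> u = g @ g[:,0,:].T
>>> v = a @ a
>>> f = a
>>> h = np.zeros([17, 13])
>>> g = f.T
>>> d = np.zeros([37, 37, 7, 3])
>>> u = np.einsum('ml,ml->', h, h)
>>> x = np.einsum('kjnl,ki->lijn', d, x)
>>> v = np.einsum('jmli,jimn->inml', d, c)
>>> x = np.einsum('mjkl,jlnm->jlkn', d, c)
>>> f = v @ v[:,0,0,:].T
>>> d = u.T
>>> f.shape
(3, 37, 37, 3)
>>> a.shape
(3, 3)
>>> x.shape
(37, 3, 7, 37)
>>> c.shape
(37, 3, 37, 37)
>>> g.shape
(3, 3)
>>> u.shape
()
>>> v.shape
(3, 37, 37, 7)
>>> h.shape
(17, 13)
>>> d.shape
()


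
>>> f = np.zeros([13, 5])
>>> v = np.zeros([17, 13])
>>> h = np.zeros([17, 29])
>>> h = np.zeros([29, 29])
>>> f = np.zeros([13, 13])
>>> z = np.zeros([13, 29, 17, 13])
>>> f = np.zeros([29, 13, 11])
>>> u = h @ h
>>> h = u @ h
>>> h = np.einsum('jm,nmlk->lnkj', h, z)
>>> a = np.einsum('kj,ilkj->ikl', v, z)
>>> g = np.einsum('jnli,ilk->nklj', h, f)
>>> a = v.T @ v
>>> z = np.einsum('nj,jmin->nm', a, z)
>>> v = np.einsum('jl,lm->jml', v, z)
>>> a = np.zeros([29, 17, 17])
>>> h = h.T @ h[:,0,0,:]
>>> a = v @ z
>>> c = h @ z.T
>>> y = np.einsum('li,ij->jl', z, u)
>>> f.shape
(29, 13, 11)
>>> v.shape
(17, 29, 13)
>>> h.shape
(29, 13, 13, 29)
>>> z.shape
(13, 29)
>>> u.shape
(29, 29)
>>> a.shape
(17, 29, 29)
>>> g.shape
(13, 11, 13, 17)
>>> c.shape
(29, 13, 13, 13)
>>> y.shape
(29, 13)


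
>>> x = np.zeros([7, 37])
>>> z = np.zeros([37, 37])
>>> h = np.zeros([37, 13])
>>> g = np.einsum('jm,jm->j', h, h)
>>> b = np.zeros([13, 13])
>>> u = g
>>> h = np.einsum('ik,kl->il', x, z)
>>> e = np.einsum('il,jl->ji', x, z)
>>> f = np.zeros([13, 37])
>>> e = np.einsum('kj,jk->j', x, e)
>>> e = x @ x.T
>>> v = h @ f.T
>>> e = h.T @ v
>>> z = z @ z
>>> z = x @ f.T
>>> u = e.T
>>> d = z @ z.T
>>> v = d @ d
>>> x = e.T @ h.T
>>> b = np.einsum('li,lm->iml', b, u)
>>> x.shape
(13, 7)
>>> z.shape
(7, 13)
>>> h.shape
(7, 37)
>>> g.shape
(37,)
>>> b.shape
(13, 37, 13)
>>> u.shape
(13, 37)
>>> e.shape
(37, 13)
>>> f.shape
(13, 37)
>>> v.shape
(7, 7)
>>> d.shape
(7, 7)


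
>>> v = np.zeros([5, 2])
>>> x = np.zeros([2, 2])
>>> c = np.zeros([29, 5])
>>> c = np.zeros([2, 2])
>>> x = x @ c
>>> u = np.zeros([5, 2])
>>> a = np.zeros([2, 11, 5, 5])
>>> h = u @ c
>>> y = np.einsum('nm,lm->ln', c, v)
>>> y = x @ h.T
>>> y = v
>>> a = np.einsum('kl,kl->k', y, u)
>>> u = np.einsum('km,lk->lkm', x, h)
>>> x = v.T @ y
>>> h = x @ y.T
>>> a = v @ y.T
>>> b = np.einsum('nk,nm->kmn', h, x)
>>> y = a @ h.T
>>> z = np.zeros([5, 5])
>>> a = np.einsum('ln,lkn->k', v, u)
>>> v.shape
(5, 2)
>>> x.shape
(2, 2)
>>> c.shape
(2, 2)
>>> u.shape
(5, 2, 2)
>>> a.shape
(2,)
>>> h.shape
(2, 5)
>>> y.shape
(5, 2)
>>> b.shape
(5, 2, 2)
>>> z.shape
(5, 5)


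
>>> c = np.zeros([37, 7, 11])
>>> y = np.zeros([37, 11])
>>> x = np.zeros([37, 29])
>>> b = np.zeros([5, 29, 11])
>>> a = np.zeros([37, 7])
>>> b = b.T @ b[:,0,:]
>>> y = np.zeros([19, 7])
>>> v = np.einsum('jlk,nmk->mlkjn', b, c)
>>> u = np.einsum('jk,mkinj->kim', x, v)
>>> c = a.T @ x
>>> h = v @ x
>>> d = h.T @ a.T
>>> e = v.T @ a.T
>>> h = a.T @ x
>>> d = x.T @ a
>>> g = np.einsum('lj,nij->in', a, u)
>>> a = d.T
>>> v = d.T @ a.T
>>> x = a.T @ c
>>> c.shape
(7, 29)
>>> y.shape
(19, 7)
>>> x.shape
(29, 29)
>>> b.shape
(11, 29, 11)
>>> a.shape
(7, 29)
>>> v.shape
(7, 7)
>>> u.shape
(29, 11, 7)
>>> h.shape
(7, 29)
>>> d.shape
(29, 7)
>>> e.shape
(37, 11, 11, 29, 37)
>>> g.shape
(11, 29)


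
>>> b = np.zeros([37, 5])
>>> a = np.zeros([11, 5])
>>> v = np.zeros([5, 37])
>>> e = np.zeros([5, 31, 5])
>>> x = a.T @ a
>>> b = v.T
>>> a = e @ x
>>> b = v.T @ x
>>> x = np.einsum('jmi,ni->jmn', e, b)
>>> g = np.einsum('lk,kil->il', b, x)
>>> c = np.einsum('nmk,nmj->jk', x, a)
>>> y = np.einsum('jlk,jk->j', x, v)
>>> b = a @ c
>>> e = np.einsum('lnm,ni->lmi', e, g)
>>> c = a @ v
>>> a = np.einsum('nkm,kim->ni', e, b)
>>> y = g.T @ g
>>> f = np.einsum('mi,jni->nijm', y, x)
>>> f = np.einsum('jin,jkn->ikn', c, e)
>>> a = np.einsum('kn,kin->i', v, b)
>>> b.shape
(5, 31, 37)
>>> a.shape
(31,)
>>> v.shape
(5, 37)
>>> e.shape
(5, 5, 37)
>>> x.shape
(5, 31, 37)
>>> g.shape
(31, 37)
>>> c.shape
(5, 31, 37)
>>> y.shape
(37, 37)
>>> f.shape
(31, 5, 37)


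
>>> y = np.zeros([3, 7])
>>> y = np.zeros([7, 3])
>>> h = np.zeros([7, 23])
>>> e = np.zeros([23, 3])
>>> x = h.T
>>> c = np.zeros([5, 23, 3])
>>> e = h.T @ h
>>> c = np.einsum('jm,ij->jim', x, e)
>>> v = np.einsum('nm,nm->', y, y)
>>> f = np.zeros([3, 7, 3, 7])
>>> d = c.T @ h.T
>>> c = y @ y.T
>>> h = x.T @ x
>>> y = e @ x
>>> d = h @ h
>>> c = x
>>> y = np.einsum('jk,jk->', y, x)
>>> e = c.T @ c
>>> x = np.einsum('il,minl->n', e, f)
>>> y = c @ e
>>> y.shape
(23, 7)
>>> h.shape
(7, 7)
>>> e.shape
(7, 7)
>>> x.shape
(3,)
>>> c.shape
(23, 7)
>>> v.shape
()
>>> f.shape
(3, 7, 3, 7)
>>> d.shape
(7, 7)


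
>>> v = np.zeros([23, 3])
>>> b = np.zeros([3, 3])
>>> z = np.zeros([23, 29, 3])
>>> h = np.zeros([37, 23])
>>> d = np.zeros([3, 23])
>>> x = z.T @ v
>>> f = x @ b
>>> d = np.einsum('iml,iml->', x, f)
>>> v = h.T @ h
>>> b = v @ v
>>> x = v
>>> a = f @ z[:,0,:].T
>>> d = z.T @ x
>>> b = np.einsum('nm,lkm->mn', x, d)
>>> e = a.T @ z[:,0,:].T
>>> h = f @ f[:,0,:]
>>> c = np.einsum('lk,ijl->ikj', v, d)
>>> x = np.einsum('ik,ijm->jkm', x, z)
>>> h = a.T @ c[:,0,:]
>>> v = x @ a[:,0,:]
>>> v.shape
(29, 23, 23)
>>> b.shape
(23, 23)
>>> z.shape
(23, 29, 3)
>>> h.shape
(23, 29, 29)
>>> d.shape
(3, 29, 23)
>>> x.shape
(29, 23, 3)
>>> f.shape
(3, 29, 3)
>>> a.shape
(3, 29, 23)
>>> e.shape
(23, 29, 23)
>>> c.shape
(3, 23, 29)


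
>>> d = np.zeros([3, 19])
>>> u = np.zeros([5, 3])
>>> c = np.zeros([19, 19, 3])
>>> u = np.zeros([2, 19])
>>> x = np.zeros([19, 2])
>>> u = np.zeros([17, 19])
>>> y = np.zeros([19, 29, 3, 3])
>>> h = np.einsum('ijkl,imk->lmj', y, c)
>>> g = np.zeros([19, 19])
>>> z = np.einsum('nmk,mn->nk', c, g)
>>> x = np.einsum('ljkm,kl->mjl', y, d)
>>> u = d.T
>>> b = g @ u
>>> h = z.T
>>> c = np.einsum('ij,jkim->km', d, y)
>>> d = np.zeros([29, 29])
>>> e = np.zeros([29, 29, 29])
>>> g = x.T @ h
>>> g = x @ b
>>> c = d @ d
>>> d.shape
(29, 29)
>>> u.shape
(19, 3)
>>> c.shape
(29, 29)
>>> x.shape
(3, 29, 19)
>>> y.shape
(19, 29, 3, 3)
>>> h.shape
(3, 19)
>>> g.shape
(3, 29, 3)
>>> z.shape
(19, 3)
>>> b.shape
(19, 3)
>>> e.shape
(29, 29, 29)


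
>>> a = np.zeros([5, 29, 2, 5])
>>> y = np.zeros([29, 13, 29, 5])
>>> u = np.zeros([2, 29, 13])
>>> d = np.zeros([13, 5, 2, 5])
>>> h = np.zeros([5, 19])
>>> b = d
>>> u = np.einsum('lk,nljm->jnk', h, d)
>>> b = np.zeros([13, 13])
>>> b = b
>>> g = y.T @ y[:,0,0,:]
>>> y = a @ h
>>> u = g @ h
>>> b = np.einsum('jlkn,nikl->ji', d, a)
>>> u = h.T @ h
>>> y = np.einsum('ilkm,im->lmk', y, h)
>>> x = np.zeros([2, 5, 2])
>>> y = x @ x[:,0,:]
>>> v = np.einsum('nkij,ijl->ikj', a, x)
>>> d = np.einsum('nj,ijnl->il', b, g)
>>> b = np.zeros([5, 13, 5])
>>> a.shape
(5, 29, 2, 5)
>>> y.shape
(2, 5, 2)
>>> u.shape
(19, 19)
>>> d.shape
(5, 5)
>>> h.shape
(5, 19)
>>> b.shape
(5, 13, 5)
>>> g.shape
(5, 29, 13, 5)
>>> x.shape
(2, 5, 2)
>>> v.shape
(2, 29, 5)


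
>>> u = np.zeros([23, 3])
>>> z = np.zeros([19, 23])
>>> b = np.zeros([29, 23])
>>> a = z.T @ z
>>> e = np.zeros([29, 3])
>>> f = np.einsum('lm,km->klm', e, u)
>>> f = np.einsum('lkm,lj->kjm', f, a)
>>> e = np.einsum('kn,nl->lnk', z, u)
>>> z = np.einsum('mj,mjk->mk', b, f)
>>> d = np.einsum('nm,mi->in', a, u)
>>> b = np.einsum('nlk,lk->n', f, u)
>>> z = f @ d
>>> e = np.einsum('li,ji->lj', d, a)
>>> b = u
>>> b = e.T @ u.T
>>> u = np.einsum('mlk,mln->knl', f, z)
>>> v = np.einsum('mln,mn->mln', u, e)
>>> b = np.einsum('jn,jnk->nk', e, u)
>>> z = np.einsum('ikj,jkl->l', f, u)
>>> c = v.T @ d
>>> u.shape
(3, 23, 23)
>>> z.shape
(23,)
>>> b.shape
(23, 23)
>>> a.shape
(23, 23)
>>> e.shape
(3, 23)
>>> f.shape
(29, 23, 3)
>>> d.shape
(3, 23)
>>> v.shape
(3, 23, 23)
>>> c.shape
(23, 23, 23)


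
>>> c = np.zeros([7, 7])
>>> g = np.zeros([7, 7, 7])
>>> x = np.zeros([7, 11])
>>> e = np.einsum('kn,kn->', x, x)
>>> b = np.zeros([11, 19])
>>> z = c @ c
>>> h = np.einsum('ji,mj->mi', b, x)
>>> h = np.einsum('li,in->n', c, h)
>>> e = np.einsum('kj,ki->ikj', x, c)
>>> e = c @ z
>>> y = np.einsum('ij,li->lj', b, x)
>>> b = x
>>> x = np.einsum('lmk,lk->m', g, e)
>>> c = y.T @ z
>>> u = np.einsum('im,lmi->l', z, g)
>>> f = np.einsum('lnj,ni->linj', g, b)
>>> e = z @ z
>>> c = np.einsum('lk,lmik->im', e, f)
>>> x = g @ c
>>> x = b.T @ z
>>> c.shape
(7, 11)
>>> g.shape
(7, 7, 7)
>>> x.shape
(11, 7)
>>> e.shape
(7, 7)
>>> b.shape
(7, 11)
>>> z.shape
(7, 7)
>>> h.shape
(19,)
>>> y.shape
(7, 19)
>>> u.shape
(7,)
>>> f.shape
(7, 11, 7, 7)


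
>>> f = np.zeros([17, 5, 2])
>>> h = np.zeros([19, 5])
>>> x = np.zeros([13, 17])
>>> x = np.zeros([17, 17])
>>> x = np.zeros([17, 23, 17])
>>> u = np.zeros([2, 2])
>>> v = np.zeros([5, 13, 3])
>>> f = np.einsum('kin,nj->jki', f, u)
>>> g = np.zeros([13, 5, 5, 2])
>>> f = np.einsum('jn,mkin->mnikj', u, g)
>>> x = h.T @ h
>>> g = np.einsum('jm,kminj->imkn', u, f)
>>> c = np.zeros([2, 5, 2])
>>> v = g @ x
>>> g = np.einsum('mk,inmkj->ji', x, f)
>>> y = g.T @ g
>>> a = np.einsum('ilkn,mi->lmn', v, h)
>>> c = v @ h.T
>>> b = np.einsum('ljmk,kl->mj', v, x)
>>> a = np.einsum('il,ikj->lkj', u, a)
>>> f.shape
(13, 2, 5, 5, 2)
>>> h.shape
(19, 5)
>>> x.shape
(5, 5)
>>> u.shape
(2, 2)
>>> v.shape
(5, 2, 13, 5)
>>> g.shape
(2, 13)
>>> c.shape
(5, 2, 13, 19)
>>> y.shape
(13, 13)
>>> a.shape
(2, 19, 5)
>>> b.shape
(13, 2)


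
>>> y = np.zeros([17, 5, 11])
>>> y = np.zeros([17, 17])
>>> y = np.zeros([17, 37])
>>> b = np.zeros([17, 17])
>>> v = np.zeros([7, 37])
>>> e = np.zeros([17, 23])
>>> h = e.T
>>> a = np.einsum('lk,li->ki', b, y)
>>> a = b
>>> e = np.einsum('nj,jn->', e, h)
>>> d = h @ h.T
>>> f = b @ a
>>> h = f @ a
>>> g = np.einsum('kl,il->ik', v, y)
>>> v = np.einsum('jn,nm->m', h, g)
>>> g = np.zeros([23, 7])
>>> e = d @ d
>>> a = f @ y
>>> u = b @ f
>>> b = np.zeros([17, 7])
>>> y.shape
(17, 37)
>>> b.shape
(17, 7)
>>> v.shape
(7,)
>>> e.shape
(23, 23)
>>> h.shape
(17, 17)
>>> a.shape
(17, 37)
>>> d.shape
(23, 23)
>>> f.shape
(17, 17)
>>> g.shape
(23, 7)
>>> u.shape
(17, 17)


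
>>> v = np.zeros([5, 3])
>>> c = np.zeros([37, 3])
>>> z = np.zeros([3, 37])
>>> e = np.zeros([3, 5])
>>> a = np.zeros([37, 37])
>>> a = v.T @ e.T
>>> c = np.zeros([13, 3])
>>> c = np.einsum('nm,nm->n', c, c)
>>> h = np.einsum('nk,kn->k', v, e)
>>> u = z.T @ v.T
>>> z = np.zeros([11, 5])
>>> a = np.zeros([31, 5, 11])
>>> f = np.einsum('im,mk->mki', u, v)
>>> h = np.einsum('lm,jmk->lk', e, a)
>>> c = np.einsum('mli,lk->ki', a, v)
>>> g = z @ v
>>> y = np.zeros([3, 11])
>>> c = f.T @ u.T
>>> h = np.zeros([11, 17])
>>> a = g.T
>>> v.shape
(5, 3)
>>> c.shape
(37, 3, 37)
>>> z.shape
(11, 5)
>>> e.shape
(3, 5)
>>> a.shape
(3, 11)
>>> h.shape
(11, 17)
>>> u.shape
(37, 5)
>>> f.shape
(5, 3, 37)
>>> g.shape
(11, 3)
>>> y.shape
(3, 11)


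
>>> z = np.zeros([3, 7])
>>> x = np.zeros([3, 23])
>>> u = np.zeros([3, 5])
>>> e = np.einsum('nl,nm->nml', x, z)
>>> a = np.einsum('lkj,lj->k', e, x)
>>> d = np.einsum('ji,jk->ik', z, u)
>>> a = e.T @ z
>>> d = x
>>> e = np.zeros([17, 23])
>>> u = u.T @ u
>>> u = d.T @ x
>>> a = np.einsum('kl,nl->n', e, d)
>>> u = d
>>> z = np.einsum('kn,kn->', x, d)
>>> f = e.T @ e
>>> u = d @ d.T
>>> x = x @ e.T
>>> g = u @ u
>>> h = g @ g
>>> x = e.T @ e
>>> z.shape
()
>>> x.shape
(23, 23)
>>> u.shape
(3, 3)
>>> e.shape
(17, 23)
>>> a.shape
(3,)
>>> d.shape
(3, 23)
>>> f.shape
(23, 23)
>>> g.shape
(3, 3)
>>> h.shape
(3, 3)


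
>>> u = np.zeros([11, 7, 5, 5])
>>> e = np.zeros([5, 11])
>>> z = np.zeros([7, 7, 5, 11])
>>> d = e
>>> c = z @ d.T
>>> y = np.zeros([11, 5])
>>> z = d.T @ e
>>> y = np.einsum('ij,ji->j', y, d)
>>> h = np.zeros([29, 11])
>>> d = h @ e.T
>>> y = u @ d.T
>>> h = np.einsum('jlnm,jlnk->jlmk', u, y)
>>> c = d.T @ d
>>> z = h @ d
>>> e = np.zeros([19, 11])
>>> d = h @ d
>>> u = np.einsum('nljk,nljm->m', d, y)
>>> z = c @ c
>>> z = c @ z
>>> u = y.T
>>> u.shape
(29, 5, 7, 11)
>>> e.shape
(19, 11)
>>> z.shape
(5, 5)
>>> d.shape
(11, 7, 5, 5)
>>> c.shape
(5, 5)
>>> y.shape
(11, 7, 5, 29)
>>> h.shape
(11, 7, 5, 29)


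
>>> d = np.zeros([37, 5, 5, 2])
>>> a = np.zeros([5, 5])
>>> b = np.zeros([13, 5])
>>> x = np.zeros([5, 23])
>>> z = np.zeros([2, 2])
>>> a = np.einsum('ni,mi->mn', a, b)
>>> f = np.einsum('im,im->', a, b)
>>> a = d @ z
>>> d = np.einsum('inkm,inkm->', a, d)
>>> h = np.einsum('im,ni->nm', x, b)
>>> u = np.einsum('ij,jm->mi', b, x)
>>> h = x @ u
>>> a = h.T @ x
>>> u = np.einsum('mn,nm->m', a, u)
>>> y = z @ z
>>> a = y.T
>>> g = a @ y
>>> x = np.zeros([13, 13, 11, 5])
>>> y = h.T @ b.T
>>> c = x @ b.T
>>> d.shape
()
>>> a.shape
(2, 2)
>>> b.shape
(13, 5)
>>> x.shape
(13, 13, 11, 5)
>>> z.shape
(2, 2)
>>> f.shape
()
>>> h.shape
(5, 13)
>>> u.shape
(13,)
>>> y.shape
(13, 13)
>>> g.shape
(2, 2)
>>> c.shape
(13, 13, 11, 13)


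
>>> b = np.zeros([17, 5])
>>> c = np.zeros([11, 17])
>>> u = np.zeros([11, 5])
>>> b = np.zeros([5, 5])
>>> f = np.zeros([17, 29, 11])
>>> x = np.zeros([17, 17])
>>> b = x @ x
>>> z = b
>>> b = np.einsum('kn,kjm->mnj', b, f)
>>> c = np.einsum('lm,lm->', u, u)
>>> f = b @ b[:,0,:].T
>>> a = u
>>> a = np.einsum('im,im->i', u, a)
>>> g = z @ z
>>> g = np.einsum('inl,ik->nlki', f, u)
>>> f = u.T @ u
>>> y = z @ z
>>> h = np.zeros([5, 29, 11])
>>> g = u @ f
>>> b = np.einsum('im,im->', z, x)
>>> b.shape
()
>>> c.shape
()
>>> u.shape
(11, 5)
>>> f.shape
(5, 5)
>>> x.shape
(17, 17)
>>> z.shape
(17, 17)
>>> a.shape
(11,)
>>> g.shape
(11, 5)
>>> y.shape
(17, 17)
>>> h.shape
(5, 29, 11)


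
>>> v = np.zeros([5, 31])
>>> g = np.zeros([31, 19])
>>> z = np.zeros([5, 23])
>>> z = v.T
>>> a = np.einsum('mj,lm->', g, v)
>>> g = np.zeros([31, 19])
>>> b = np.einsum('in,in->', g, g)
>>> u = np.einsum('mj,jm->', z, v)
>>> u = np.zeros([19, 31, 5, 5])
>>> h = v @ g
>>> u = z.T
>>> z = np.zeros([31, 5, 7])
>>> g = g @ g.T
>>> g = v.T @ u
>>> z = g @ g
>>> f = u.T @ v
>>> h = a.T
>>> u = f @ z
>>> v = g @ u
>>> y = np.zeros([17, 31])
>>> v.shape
(31, 31)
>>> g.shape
(31, 31)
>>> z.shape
(31, 31)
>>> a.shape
()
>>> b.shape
()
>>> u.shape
(31, 31)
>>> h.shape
()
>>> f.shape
(31, 31)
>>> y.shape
(17, 31)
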